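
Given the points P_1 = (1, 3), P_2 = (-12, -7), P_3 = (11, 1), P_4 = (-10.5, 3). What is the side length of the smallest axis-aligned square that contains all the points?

23

The bounding box has width 23 and height 10.
An axis-aligned square enclosing the set must have side ≥ max(width, height).
So the minimum side is max(23, 10) = 23.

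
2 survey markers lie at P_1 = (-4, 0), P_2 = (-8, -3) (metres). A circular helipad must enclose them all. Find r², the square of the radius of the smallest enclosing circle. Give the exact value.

The smallest circle enclosing two points has them as diameter endpoints.
Centre = midpoint = (-6, -1.5); r² = |P_1P_2|²/4 = 25/4 = 6.25.

6.25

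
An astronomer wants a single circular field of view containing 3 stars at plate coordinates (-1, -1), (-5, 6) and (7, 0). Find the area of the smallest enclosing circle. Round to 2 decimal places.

141.37

Call the three points A, B, C in the order given.
Side lengths²: AB² = 65, AC² = 65, BC² = 180.
Since BC² = 180 ≥ 65 + 65 = 130, the angle opposite BC is not acute, so the smallest enclosing circle has BC as diameter.
Centre = midpoint of BC = (1, 3), r² = 180/4 = 45.
Area = π·r² = π·45 ≈ 141.37.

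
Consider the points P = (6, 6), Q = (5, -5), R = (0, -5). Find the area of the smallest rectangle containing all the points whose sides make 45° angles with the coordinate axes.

85

In coordinates u = x + y, v = x − y the rectangle is axis-aligned; the map (x,y)→(u,v) scales areas by 2.
u-values: 12, 0, -5; range = 12 − (-5) = 17.
v-values: 0, 10, 5; range = 10 − 0 = 10.
Area = (17 × 10) / 2 = 85.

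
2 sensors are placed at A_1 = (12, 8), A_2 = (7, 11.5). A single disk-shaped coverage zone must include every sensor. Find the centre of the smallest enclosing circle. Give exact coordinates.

(9.5, 9.75)

The smallest circle enclosing two points has them as diameter endpoints.
Centre = midpoint = (9.5, 9.75); r² = |A_1A_2|²/4 = 37.25/4 = 9.3125.
Centre = (9.5, 9.75).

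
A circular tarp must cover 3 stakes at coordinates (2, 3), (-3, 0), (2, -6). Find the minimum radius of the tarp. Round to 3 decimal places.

4.554

Call the three points A, B, C in the order given.
Side lengths²: AB² = 34, AC² = 81, BC² = 61.
Since AC² = 81 < 61 + 34 = 95, the triangle is acute, so the smallest enclosing circle is the circumcircle.
Circumcentre = (1.3, -1.5), r² = 20.74.
r = √(20.74) ≈ 4.554.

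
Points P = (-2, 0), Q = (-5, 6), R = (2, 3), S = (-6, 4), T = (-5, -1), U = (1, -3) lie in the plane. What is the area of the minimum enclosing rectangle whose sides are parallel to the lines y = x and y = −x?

82.5

In coordinates u = x + y, v = x − y the rectangle is axis-aligned; the map (x,y)→(u,v) scales areas by 2.
u-values: -2, 1, 5, -2, -6, -2; range = 5 − (-6) = 11.
v-values: -2, -11, -1, -10, -4, 4; range = 4 − (-11) = 15.
Area = (11 × 15) / 2 = 82.5.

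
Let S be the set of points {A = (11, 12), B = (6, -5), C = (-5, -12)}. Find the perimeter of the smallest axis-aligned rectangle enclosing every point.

Width = max x − min x = 11 − (-5) = 16.
Height = max y − min y = 12 − (-12) = 24.
Perimeter = 2(16 + 24) = 80.

80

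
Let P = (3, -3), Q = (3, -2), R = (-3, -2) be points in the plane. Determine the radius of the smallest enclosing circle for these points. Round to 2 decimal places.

Side lengths²: PQ² = 1, PR² = 37, QR² = 36.
Since PR² = 37 ≥ 36 + 1 = 37, the angle opposite PR is not acute, so the smallest enclosing circle has PR as diameter.
Centre = midpoint of PR = (0, -2.5), r² = 37/4 = 9.25.
r = √(9.25) ≈ 3.04.

3.04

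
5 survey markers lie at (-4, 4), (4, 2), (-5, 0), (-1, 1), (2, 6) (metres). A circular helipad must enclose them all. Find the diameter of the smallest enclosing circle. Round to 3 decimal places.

The minimum enclosing circle of a finite set is fixed by two of the points (as a diameter) or three (as a circumcircle).
The minimum enclosing circle is determined by three boundary points: (4, 2), (-5, 0), (2, 6).
Their circumcentre is (-0.75, 2.125) with r² = 22.578125.
The farthest remaining point (-4, 4) is at distance² 14.078125 ≤ 22.578125.
Diameter = 2r = 2√(22.578125) ≈ 9.503.

9.503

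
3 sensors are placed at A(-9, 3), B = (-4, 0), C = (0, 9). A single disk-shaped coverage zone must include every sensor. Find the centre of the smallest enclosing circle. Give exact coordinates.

Side lengths²: AB² = 34, AC² = 117, BC² = 97.
Since AC² = 117 < 97 + 34 = 131, the triangle is acute, so the smallest enclosing circle is the circumcircle.
Circumcentre = (-157/38, 207/38), r² = 21437/722.
Centre = (-157/38, 207/38).

(-157/38, 207/38)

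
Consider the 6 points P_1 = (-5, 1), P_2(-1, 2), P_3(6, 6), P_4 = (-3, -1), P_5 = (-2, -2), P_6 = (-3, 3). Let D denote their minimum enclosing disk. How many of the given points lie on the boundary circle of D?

3

The minimum enclosing circle of a finite set is fixed by two of the points (as a diameter) or three (as a circumcircle).
The farthest pair is P_1–P_3 with squared distance 146. The circle on this segment as diameter has centre (0.5, 3.5) and r² = 146/4 = 36.5.
Check P_2: distance² to centre = 4.5 ≤ 36.5, so it lies inside.
All remaining points lie in this disk, and no smaller disk contains both endpoints, so this is the minimum enclosing circle.
The points at distance exactly r from the centre are P_1, P_3, P_5 — 3 points.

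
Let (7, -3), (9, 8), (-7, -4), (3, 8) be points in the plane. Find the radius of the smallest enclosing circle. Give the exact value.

The farthest pair is (9, 8)–(-7, -4) with squared distance 400. The circle on this segment as diameter has centre (1, 2) and r² = 400/4 = 100.
Check (7, -3): distance² to centre = 61 ≤ 100, so it lies inside.
All remaining points lie in this disk, and no smaller disk contains both endpoints, so this is the minimum enclosing circle.
r = √100 = 10.

10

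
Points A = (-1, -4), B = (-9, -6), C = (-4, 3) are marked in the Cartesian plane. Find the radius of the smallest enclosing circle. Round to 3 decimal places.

Side lengths²: AB² = 68, AC² = 58, BC² = 106.
Since BC² = 106 < 68 + 58 = 126, the triangle is acute, so the smallest enclosing circle is the circumcircle.
Circumcentre = (-179/31, -59/31), r² = 26129/961.
r = √(26129/961) ≈ 5.214.

5.214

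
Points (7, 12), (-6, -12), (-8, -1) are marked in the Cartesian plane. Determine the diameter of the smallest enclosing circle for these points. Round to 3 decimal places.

27.295

Call the three points A, B, C in the order given.
Side lengths²: AB² = 745, AC² = 394, BC² = 125.
Since AB² = 745 ≥ 394 + 125 = 519, the angle opposite AB is not acute, so the smallest enclosing circle has AB as diameter.
Centre = midpoint of AB = (0.5, 0), r² = 745/4 = 186.25.
Diameter = 2r = 2√(186.25) ≈ 27.295.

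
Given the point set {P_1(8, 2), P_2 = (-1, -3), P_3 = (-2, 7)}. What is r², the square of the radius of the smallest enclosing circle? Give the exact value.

26765/722

Side lengths²: P_1P_2² = 106, P_1P_3² = 125, P_2P_3² = 101.
Since P_1P_3² = 125 < 106 + 101 = 207, the triangle is acute, so the smallest enclosing circle is the circumcircle.
Circumcentre = (73/38, 89/38), r² = 26765/722.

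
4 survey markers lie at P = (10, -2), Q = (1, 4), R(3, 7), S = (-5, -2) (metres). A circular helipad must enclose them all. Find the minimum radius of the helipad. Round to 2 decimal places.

The minimum enclosing circle is determined by three boundary points: P, R, S.
Their circumcentre is (2.5, -11/18) with r² = 9425/162.
The farthest remaining point Q is at distance² 3809/162 ≤ 9425/162.
r = √(9425/162) ≈ 7.63.

7.63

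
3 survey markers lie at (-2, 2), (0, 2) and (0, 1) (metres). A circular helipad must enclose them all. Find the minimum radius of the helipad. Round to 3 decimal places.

1.118

Call the three points A, B, C in the order given.
Side lengths²: AB² = 4, AC² = 5, BC² = 1.
Since AC² = 5 ≥ 4 + 1 = 5, the angle opposite AC is not acute, so the smallest enclosing circle has AC as diameter.
Centre = midpoint of AC = (-1, 1.5), r² = 5/4 = 1.25.
r = √(1.25) ≈ 1.118.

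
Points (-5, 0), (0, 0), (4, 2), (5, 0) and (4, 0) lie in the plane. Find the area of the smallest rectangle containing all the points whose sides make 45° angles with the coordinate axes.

55

In coordinates u = x + y, v = x − y the rectangle is axis-aligned; the map (x,y)→(u,v) scales areas by 2.
u-values: -5, 0, 6, 5, 4; range = 6 − (-5) = 11.
v-values: -5, 0, 2, 5, 4; range = 5 − (-5) = 10.
Area = (11 × 10) / 2 = 55.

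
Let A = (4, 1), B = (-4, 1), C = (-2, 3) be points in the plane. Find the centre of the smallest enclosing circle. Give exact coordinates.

(0, 1)

Side lengths²: AB² = 64, AC² = 40, BC² = 8.
Since AB² = 64 ≥ 40 + 8 = 48, the angle opposite AB is not acute, so the smallest enclosing circle has AB as diameter.
Centre = midpoint of AB = (0, 1), r² = 64/4 = 16.
Centre = (0, 1).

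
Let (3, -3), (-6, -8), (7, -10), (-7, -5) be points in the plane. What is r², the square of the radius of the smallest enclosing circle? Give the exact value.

55.25

By Welzl's lemma the MEC is supported by two points (diametrically opposite) or three points (on a circumcircle).
The farthest pair is (7, -10)–(-7, -5) with squared distance 221. The circle on this segment as diameter has centre (0, -7.5) and r² = 221/4 = 55.25.
Check (3, -3): distance² to centre = 29.25 ≤ 55.25, so it lies inside.
All remaining points lie in this disk, and no smaller disk contains both endpoints, so this is the minimum enclosing circle.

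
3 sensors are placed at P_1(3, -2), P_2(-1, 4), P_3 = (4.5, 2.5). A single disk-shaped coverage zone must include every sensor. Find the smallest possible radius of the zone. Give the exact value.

Side lengths²: P_1P_2² = 52, P_1P_3² = 22.5, P_2P_3² = 32.5.
Since P_1P_2² = 52 < 32.5 + 22.5 = 55, the triangle is acute, so the smallest enclosing circle is the circumcircle.
Circumcentre = (7/6, 10/9), r² = 4225/324.
r = √(4225/324) = 65/18.

65/18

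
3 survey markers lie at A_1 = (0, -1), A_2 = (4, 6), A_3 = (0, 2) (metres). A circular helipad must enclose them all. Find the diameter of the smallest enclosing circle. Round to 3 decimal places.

8.062

Side lengths²: A_1A_2² = 65, A_1A_3² = 9, A_2A_3² = 32.
Since A_1A_2² = 65 ≥ 32 + 9 = 41, the angle opposite A_1A_2 is not acute, so the smallest enclosing circle has A_1A_2 as diameter.
Centre = midpoint of A_1A_2 = (2, 2.5), r² = 65/4 = 16.25.
Diameter = 2r = 2√(16.25) ≈ 8.062.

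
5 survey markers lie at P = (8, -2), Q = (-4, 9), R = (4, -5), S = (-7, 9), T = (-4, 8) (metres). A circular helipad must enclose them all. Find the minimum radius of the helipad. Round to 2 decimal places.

The farthest pair is P–S with squared distance 346. The circle on this segment as diameter has centre (0.5, 3.5) and r² = 346/4 = 86.5.
Check Q: distance² to centre = 50.5 ≤ 86.5, so it lies inside.
All remaining points lie in this disk, and no smaller disk contains both endpoints, so this is the minimum enclosing circle.
r = √(86.5) ≈ 9.30.

9.30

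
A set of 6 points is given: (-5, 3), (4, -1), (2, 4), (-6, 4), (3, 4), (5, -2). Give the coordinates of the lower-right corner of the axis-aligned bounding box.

(5, -2)

x-range [-6, 5], y-range [-2, 4].
The lower-right corner is (5, -2).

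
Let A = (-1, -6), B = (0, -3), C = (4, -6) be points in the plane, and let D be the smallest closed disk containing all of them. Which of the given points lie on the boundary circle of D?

Side lengths²: AB² = 10, AC² = 25, BC² = 25.
Since BC² = 25 < 25 + 10 = 35, the triangle is acute, so the smallest enclosing circle is the circumcircle.
Circumcentre = (1.5, -31/6), r² = 125/18.
The points at distance exactly r from the centre are A, B, C — 3 points.

A, B, C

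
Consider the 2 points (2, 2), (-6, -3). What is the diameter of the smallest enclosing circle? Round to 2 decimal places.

The smallest circle enclosing two points has them as diameter endpoints.
Centre = midpoint = (-2, -0.5); r² = |(2, 2)−(-6, -3)|²/4 = 89/4 = 22.25.
Diameter = 2r = 2√(22.25) ≈ 9.43.

9.43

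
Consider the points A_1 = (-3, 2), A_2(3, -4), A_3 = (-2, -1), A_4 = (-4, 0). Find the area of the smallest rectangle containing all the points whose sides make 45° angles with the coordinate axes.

In coordinates u = x + y, v = x − y the rectangle is axis-aligned; the map (x,y)→(u,v) scales areas by 2.
u-values: -1, -1, -3, -4; range = -1 − (-4) = 3.
v-values: -5, 7, -1, -4; range = 7 − (-5) = 12.
Area = (3 × 12) / 2 = 18.

18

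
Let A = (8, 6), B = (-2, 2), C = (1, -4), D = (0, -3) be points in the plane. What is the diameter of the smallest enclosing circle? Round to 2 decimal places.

A smallest enclosing disk is always determined by at most three of the input points on its boundary.
The minimum enclosing circle is determined by three boundary points: A, B, C.
Their circumcentre is (49/12, 31/24) with r² = 21605/576.
The farthest remaining point D is at distance² 20213/576 ≤ 21605/576.
Diameter = 2r = 2√(21605/576) ≈ 12.25.

12.25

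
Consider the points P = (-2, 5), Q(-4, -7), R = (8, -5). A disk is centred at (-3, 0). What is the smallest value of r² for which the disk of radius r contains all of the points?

146

The required radius is the distance from (-3, 0) to the farthest point.
Squared distances: 26, 50, 146.
Maximum is 146, attained at R.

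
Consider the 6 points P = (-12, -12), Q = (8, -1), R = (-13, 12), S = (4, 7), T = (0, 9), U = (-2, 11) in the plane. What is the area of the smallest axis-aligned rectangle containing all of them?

x ranges over [-13, 8], width 21.
y ranges over [-12, 12], height 24.
Area = 21 × 24 = 504.

504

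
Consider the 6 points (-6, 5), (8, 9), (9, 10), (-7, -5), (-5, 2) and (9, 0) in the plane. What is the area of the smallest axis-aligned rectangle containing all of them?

240

x ranges over [-7, 9], width 16.
y ranges over [-5, 10], height 15.
Area = 16 × 15 = 240.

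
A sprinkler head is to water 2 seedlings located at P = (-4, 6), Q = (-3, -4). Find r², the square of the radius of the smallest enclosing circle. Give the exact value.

25.25

The smallest circle enclosing two points has them as diameter endpoints.
Centre = midpoint = (-3.5, 1); r² = |PQ|²/4 = 101/4 = 25.25.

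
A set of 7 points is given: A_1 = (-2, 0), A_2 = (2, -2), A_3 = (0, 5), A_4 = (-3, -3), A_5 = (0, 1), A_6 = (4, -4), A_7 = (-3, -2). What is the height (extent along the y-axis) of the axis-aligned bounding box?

max y = 5, min y = -4, so height = 9.

9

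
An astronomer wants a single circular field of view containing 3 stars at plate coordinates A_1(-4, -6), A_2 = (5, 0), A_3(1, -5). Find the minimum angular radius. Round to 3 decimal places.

5.408

Side lengths²: A_1A_2² = 117, A_1A_3² = 26, A_2A_3² = 41.
Since A_1A_2² = 117 ≥ 41 + 26 = 67, the angle opposite A_1A_2 is not acute, so the smallest enclosing circle has A_1A_2 as diameter.
Centre = midpoint of A_1A_2 = (0.5, -3), r² = 117/4 = 29.25.
r = √(29.25) ≈ 5.408.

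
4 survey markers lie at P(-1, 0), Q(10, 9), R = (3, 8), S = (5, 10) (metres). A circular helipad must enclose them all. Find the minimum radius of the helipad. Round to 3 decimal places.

7.106

The farthest pair is P–Q with squared distance 202. The circle on this segment as diameter has centre (4.5, 4.5) and r² = 202/4 = 50.5.
Check R: distance² to centre = 14.5 ≤ 50.5, so it lies inside.
All remaining points lie in this disk, and no smaller disk contains both endpoints, so this is the minimum enclosing circle.
r = √(50.5) ≈ 7.106.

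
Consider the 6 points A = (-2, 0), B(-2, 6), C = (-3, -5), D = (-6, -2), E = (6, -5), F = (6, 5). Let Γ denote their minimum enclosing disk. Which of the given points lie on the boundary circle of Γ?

D, E, F

A smallest enclosing disk is always determined by at most three of the input points on its boundary.
The minimum enclosing circle is determined by three boundary points: D, E, F.
Their circumcentre is (0.875, 0) with r² = 51.265625.
The farthest remaining point B is at distance² 44.265625 ≤ 51.265625.
The points at distance exactly r from the centre are D, E, F — 3 points.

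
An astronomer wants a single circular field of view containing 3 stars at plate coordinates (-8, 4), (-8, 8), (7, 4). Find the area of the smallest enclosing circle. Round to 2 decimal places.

Call the three points A, B, C in the order given.
Side lengths²: AB² = 16, AC² = 225, BC² = 241.
Since BC² = 241 ≥ 225 + 16 = 241, the angle opposite BC is not acute, so the smallest enclosing circle has BC as diameter.
Centre = midpoint of BC = (-0.5, 6), r² = 241/4 = 60.25.
Area = π·r² = π·60.25 ≈ 189.28.

189.28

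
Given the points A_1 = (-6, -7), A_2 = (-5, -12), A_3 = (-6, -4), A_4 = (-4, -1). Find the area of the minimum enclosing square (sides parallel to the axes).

121

The bounding box has width 2 and height 11.
An axis-aligned square enclosing the set must have side ≥ max(width, height).
So the minimum side is max(2, 11) = 11.
Area = 11² = 121.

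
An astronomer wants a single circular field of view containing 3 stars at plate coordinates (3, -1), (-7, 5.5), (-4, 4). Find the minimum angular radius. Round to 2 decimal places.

Call the three points A, B, C in the order given.
Side lengths²: AB² = 142.25, AC² = 74, BC² = 11.25.
Since AB² = 142.25 ≥ 74 + 11.25 = 85.25, the angle opposite AB is not acute, so the smallest enclosing circle has AB as diameter.
Centre = midpoint of AB = (-2, 2.25), r² = 142.25/4 = 35.5625.
r = √(35.5625) ≈ 5.96.

5.96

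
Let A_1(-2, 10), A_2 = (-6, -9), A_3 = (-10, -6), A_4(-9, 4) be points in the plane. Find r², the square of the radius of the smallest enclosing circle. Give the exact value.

94.25

The farthest pair is A_1–A_2 with squared distance 377. The circle on this segment as diameter has centre (-4, 0.5) and r² = 377/4 = 94.25.
Check A_3: distance² to centre = 78.25 ≤ 94.25, so it lies inside.
All remaining points lie in this disk, and no smaller disk contains both endpoints, so this is the minimum enclosing circle.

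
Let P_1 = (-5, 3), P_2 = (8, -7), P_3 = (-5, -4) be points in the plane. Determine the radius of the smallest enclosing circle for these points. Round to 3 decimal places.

Side lengths²: P_1P_2² = 269, P_1P_3² = 49, P_2P_3² = 178.
Since P_1P_2² = 269 ≥ 178 + 49 = 227, the angle opposite P_1P_2 is not acute, so the smallest enclosing circle has P_1P_2 as diameter.
Centre = midpoint of P_1P_2 = (1.5, -2), r² = 269/4 = 67.25.
r = √(67.25) ≈ 8.201.

8.201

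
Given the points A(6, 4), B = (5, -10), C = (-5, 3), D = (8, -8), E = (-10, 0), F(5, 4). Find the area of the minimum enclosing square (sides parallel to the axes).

324

The bounding box has width 18 and height 14.
An axis-aligned square enclosing the set must have side ≥ max(width, height).
So the minimum side is max(18, 14) = 18.
Area = 18² = 324.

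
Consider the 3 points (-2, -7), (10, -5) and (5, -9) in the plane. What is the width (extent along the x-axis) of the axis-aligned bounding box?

12

max x = 10, min x = -2, so width = 12.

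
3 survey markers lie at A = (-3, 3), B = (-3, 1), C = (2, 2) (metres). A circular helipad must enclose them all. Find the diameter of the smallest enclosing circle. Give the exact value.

Side lengths²: AB² = 4, AC² = 26, BC² = 26.
Since BC² = 26 < 26 + 4 = 30, the triangle is acute, so the smallest enclosing circle is the circumcircle.
Circumcentre = (-0.6, 2), r² = 6.76.
Diameter = 2r = 2√(6.76) = 5.2.

5.2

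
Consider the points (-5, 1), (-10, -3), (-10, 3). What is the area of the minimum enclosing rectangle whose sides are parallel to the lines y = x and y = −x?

31.5

In coordinates u = x + y, v = x − y the rectangle is axis-aligned; the map (x,y)→(u,v) scales areas by 2.
u-values: -4, -13, -7; range = -4 − (-13) = 9.
v-values: -6, -7, -13; range = -6 − (-13) = 7.
Area = (9 × 7) / 2 = 31.5.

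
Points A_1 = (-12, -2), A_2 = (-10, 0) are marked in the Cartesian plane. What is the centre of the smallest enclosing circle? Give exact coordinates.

(-11, -1)

The smallest circle enclosing two points has them as diameter endpoints.
Centre = midpoint = (-11, -1); r² = |A_1A_2|²/4 = 8/4 = 2.
Centre = (-11, -1).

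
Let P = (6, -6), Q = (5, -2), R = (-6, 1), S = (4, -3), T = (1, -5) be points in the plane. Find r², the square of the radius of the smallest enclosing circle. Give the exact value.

48.25

The minimum enclosing circle of a finite set is fixed by two of the points (as a diameter) or three (as a circumcircle).
The farthest pair is P–R with squared distance 193. The circle on this segment as diameter has centre (0, -2.5) and r² = 193/4 = 48.25.
Check Q: distance² to centre = 25.25 ≤ 48.25, so it lies inside.
All remaining points lie in this disk, and no smaller disk contains both endpoints, so this is the minimum enclosing circle.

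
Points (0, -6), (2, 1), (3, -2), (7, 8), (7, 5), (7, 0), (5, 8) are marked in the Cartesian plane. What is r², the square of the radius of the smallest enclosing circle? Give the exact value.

61.25

By Welzl's lemma the MEC is supported by two points (diametrically opposite) or three points (on a circumcircle).
The farthest pair is (0, -6)–(7, 8) with squared distance 245. The circle on this segment as diameter has centre (3.5, 1) and r² = 245/4 = 61.25.
Check (2, 1): distance² to centre = 2.25 ≤ 61.25, so it lies inside.
All remaining points lie in this disk, and no smaller disk contains both endpoints, so this is the minimum enclosing circle.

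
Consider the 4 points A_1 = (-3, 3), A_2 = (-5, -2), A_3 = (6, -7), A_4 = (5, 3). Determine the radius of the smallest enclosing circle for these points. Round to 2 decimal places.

A smallest enclosing disk is always determined by at most three of the input points on its boundary.
The farthest pair is A_1–A_3 with squared distance 181. The circle on this segment as diameter has centre (1.5, -2) and r² = 181/4 = 45.25.
Check A_2: distance² to centre = 42.25 ≤ 45.25, so it lies inside.
All remaining points lie in this disk, and no smaller disk contains both endpoints, so this is the minimum enclosing circle.
r = √(45.25) ≈ 6.73.

6.73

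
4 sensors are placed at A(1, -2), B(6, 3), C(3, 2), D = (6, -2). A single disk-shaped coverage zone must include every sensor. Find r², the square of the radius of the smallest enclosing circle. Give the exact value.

12.5

The minimum enclosing circle of a finite set is fixed by two of the points (as a diameter) or three (as a circumcircle).
The farthest pair is A–B with squared distance 50. The circle on this segment as diameter has centre (3.5, 0.5) and r² = 50/4 = 12.5.
Check C: distance² to centre = 2.5 ≤ 12.5, so it lies inside.
All remaining points lie in this disk, and no smaller disk contains both endpoints, so this is the minimum enclosing circle.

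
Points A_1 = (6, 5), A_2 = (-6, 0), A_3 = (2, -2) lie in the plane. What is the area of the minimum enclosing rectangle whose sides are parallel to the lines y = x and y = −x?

In coordinates u = x + y, v = x − y the rectangle is axis-aligned; the map (x,y)→(u,v) scales areas by 2.
u-values: 11, -6, 0; range = 11 − (-6) = 17.
v-values: 1, -6, 4; range = 4 − (-6) = 10.
Area = (17 × 10) / 2 = 85.

85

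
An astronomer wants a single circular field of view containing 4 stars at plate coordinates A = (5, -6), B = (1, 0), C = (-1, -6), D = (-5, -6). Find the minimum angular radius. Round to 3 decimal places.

The minimum enclosing circle is determined by three boundary points: A, B, D.
Their circumcentre is (0, -5) with r² = 26.
The farthest remaining point C is at distance² 2 ≤ 26.
r = √26 ≈ 5.099.

5.099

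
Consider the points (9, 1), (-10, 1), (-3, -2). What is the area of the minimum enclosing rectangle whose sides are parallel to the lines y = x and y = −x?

In coordinates u = x + y, v = x − y the rectangle is axis-aligned; the map (x,y)→(u,v) scales areas by 2.
u-values: 10, -9, -5; range = 10 − (-9) = 19.
v-values: 8, -11, -1; range = 8 − (-11) = 19.
Area = (19 × 19) / 2 = 180.5.

180.5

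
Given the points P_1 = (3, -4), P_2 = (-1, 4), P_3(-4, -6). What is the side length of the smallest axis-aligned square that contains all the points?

The bounding box has width 7 and height 10.
An axis-aligned square enclosing the set must have side ≥ max(width, height).
So the minimum side is max(7, 10) = 10.

10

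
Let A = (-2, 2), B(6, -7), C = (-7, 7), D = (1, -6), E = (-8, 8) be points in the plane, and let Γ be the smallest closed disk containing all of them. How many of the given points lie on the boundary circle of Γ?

2

By Welzl's lemma the MEC is supported by two points (diametrically opposite) or three points (on a circumcircle).
The farthest pair is B–E with squared distance 421. The circle on this segment as diameter has centre (-1, 0.5) and r² = 421/4 = 105.25.
Check A: distance² to centre = 3.25 ≤ 105.25, so it lies inside.
All remaining points lie in this disk, and no smaller disk contains both endpoints, so this is the minimum enclosing circle.
The points at distance exactly r from the centre are B, E — 2 points.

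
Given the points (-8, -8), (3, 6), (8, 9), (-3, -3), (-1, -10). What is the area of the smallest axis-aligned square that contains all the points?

361

The bounding box has width 16 and height 19.
An axis-aligned square enclosing the set must have side ≥ max(width, height).
So the minimum side is max(16, 19) = 19.
Area = 19² = 361.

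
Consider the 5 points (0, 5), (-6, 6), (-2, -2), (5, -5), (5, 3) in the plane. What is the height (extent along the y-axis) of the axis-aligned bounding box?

11

max y = 6, min y = -5, so height = 11.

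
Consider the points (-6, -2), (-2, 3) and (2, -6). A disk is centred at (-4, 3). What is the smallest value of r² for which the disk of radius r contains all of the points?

The required radius is the distance from (-4, 3) to the farthest point.
Squared distances: 29, 4, 117.
Maximum is 117, attained at (2, -6).

117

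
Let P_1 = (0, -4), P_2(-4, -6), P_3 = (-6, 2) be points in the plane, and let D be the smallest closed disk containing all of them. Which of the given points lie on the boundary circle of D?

Side lengths²: P_1P_2² = 20, P_1P_3² = 72, P_2P_3² = 68.
Since P_1P_3² = 72 < 68 + 20 = 88, the triangle is acute, so the smallest enclosing circle is the circumcircle.
Circumcentre = (-11/3, -5/3), r² = 170/9.
The points at distance exactly r from the centre are P_1, P_2, P_3 — 3 points.

P_1, P_2, P_3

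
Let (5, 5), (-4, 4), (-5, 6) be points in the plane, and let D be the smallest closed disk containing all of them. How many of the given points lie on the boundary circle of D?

2

Call the three points A, B, C in the order given.
Side lengths²: AB² = 82, AC² = 101, BC² = 5.
Since AC² = 101 ≥ 82 + 5 = 87, the angle opposite AC is not acute, so the smallest enclosing circle has AC as diameter.
Centre = midpoint of AC = (0, 5.5), r² = 101/4 = 25.25.
The points at distance exactly r from the centre are (5, 5), (-5, 6) — 2 points.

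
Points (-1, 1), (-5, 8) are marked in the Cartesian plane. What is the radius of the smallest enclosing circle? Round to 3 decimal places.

The smallest circle enclosing two points has them as diameter endpoints.
Centre = midpoint = (-3, 4.5); r² = |(-1, 1)−(-5, 8)|²/4 = 65/4 = 16.25.
r = √(16.25) ≈ 4.031.

4.031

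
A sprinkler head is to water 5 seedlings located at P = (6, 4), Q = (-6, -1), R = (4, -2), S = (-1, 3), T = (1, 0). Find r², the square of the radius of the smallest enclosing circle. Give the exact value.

42.25

The minimum enclosing circle of a finite set is fixed by two of the points (as a diameter) or three (as a circumcircle).
The farthest pair is P–Q with squared distance 169. The circle on this segment as diameter has centre (0, 1.5) and r² = 169/4 = 42.25.
Check R: distance² to centre = 28.25 ≤ 42.25, so it lies inside.
All remaining points lie in this disk, and no smaller disk contains both endpoints, so this is the minimum enclosing circle.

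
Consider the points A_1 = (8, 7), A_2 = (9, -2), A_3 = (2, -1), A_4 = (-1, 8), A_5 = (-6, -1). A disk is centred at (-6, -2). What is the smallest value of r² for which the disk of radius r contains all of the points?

The required radius is the distance from (-6, -2) to the farthest point.
Squared distances: 277, 225, 65, 125, 1.
Maximum is 277, attained at A_1.

277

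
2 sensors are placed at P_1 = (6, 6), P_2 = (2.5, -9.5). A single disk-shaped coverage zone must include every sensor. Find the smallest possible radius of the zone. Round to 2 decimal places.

7.95

The smallest circle enclosing two points has them as diameter endpoints.
Centre = midpoint = (4.25, -1.75); r² = |P_1P_2|²/4 = 252.5/4 = 63.125.
r = √(63.125) ≈ 7.95.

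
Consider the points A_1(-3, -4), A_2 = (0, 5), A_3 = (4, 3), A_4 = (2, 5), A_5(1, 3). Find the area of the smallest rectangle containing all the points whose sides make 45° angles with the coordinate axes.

In coordinates u = x + y, v = x − y the rectangle is axis-aligned; the map (x,y)→(u,v) scales areas by 2.
u-values: -7, 5, 7, 7, 4; range = 7 − (-7) = 14.
v-values: 1, -5, 1, -3, -2; range = 1 − (-5) = 6.
Area = (14 × 6) / 2 = 42.

42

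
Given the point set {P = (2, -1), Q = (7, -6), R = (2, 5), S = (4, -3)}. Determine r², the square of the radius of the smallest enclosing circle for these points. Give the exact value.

A smallest enclosing disk is always determined by at most three of the input points on its boundary.
The farthest pair is Q–R with squared distance 146. The circle on this segment as diameter has centre (4.5, -0.5) and r² = 146/4 = 36.5.
Check P: distance² to centre = 6.5 ≤ 36.5, so it lies inside.
All remaining points lie in this disk, and no smaller disk contains both endpoints, so this is the minimum enclosing circle.

36.5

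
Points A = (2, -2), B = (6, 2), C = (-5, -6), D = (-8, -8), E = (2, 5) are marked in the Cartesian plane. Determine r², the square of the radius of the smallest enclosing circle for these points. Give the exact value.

74

The farthest pair is B–D with squared distance 296. The circle on this segment as diameter has centre (-1, -3) and r² = 296/4 = 74.
Check A: distance² to centre = 10 ≤ 74, so it lies inside.
All remaining points lie in this disk, and no smaller disk contains both endpoints, so this is the minimum enclosing circle.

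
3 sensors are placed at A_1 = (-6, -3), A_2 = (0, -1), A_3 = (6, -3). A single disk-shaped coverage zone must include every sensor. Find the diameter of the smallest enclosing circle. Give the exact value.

Side lengths²: A_1A_2² = 40, A_1A_3² = 144, A_2A_3² = 40.
Since A_1A_3² = 144 ≥ 40 + 40 = 80, the angle opposite A_1A_3 is not acute, so the smallest enclosing circle has A_1A_3 as diameter.
Centre = midpoint of A_1A_3 = (0, -3), r² = 144/4 = 36.
Diameter = 2r = 2√36 = 12.

12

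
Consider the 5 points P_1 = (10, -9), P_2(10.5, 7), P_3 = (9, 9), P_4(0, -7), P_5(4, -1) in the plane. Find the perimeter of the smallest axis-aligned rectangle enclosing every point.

Width = max x − min x = 10.5 − 0 = 10.5.
Height = max y − min y = 9 − (-9) = 18.
Perimeter = 2(10.5 + 18) = 57.

57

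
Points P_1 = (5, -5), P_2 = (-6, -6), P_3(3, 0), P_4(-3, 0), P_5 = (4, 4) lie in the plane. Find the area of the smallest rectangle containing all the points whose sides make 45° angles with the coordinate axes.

130

In coordinates u = x + y, v = x − y the rectangle is axis-aligned; the map (x,y)→(u,v) scales areas by 2.
u-values: 0, -12, 3, -3, 8; range = 8 − (-12) = 20.
v-values: 10, 0, 3, -3, 0; range = 10 − (-3) = 13.
Area = (20 × 13) / 2 = 130.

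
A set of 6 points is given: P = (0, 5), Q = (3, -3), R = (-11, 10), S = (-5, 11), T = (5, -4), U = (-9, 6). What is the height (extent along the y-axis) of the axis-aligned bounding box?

15

max y = 11, min y = -4, so height = 15.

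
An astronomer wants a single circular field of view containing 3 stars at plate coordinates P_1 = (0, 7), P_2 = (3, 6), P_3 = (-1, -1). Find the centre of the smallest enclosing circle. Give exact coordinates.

(0.3, 2.9)

Side lengths²: P_1P_2² = 10, P_1P_3² = 65, P_2P_3² = 65.
Since P_2P_3² = 65 < 65 + 10 = 75, the triangle is acute, so the smallest enclosing circle is the circumcircle.
Circumcentre = (0.3, 2.9), r² = 16.9.
Centre = (0.3, 2.9).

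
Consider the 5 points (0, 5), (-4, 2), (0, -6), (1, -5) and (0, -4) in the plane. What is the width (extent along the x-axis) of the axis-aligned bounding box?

5

max x = 1, min x = -4, so width = 5.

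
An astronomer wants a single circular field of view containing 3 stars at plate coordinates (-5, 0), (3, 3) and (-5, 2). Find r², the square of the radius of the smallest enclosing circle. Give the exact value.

18.25

Call the three points A, B, C in the order given.
Side lengths²: AB² = 73, AC² = 4, BC² = 65.
Since AB² = 73 ≥ 65 + 4 = 69, the angle opposite AB is not acute, so the smallest enclosing circle has AB as diameter.
Centre = midpoint of AB = (-1, 1.5), r² = 73/4 = 18.25.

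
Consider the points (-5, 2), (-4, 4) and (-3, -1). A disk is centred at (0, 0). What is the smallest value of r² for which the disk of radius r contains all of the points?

The required radius is the distance from (0, 0) to the farthest point.
Squared distances: 29, 32, 10.
Maximum is 32, attained at (-4, 4).

32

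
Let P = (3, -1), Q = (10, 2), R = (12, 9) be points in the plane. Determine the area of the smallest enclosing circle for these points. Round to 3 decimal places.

142.157

Side lengths²: PQ² = 58, PR² = 181, QR² = 53.
Since PR² = 181 ≥ 58 + 53 = 111, the angle opposite PR is not acute, so the smallest enclosing circle has PR as diameter.
Centre = midpoint of PR = (7.5, 4), r² = 181/4 = 45.25.
Area = π·r² = π·45.25 ≈ 142.157.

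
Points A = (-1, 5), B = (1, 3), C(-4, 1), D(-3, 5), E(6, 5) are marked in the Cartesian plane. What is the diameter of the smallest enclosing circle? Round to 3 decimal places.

The farthest pair is C–E with squared distance 116. The circle on this segment as diameter has centre (1, 3) and r² = 116/4 = 29.
Check A: distance² to centre = 8 ≤ 29, so it lies inside.
All remaining points lie in this disk, and no smaller disk contains both endpoints, so this is the minimum enclosing circle.
Diameter = 2r = 2√29 ≈ 10.770.

10.770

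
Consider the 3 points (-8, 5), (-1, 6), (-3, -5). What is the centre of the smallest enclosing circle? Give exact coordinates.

(-23/6, 5/6)

Call the three points A, B, C in the order given.
Side lengths²: AB² = 50, AC² = 125, BC² = 125.
Since BC² = 125 < 125 + 50 = 175, the triangle is acute, so the smallest enclosing circle is the circumcircle.
Circumcentre = (-23/6, 5/6), r² = 625/18.
Centre = (-23/6, 5/6).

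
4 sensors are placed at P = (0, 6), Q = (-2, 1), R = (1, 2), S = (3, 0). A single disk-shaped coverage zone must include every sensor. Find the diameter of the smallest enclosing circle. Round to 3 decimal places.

By Welzl's lemma the MEC is supported by two points (diametrically opposite) or three points (on a circumcircle).
The minimum enclosing circle is determined by three boundary points: P, Q, S.
Their circumcentre is (17/18, 49/18) with r² = 1885/162.
The farthest remaining point R is at distance² 85/162 ≤ 1885/162.
Diameter = 2r = 2√(1885/162) ≈ 6.822.

6.822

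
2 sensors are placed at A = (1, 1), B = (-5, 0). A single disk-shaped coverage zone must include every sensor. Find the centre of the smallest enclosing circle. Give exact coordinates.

The smallest circle enclosing two points has them as diameter endpoints.
Centre = midpoint = (-2, 0.5); r² = |AB|²/4 = 37/4 = 9.25.
Centre = (-2, 0.5).

(-2, 0.5)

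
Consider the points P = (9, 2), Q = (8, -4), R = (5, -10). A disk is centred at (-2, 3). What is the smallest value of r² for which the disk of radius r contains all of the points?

The required radius is the distance from (-2, 3) to the farthest point.
Squared distances: 122, 149, 218.
Maximum is 218, attained at R.

218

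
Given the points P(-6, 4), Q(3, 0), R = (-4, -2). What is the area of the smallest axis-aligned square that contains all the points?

81

The bounding box has width 9 and height 6.
An axis-aligned square enclosing the set must have side ≥ max(width, height).
So the minimum side is max(9, 6) = 9.
Area = 9² = 81.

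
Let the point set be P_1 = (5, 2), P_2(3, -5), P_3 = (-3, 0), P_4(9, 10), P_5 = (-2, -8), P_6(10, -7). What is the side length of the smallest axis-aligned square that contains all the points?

18

The bounding box has width 13 and height 18.
An axis-aligned square enclosing the set must have side ≥ max(width, height).
So the minimum side is max(13, 18) = 18.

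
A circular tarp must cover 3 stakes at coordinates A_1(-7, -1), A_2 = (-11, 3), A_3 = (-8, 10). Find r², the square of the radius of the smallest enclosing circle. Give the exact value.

30.5

Side lengths²: A_1A_2² = 32, A_1A_3² = 122, A_2A_3² = 58.
Since A_1A_3² = 122 ≥ 58 + 32 = 90, the angle opposite A_1A_3 is not acute, so the smallest enclosing circle has A_1A_3 as diameter.
Centre = midpoint of A_1A_3 = (-7.5, 4.5), r² = 122/4 = 30.5.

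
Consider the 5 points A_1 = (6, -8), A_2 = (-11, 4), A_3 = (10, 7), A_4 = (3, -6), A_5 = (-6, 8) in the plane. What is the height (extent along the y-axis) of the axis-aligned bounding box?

16

max y = 8, min y = -8, so height = 16.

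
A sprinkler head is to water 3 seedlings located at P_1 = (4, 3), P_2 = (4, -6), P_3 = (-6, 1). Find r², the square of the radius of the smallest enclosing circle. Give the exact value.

Side lengths²: P_1P_2² = 81, P_1P_3² = 104, P_2P_3² = 149.
Since P_2P_3² = 149 < 104 + 81 = 185, the triangle is acute, so the smallest enclosing circle is the circumcircle.
Circumcentre = (-0.3, -1.5), r² = 38.74.

38.74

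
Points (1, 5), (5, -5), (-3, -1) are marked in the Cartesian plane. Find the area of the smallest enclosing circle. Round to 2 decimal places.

Call the three points A, B, C in the order given.
Side lengths²: AB² = 116, AC² = 52, BC² = 80.
Since AB² = 116 < 80 + 52 = 132, the triangle is acute, so the smallest enclosing circle is the circumcircle.
Circumcentre = (2.375, -0.25), r² = 29.453125.
Area = π·r² = π·29.453125 ≈ 92.53.

92.53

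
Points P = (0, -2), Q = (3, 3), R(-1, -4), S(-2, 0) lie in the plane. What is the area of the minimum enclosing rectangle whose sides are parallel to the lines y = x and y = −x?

27.5

In coordinates u = x + y, v = x − y the rectangle is axis-aligned; the map (x,y)→(u,v) scales areas by 2.
u-values: -2, 6, -5, -2; range = 6 − (-5) = 11.
v-values: 2, 0, 3, -2; range = 3 − (-2) = 5.
Area = (11 × 5) / 2 = 27.5.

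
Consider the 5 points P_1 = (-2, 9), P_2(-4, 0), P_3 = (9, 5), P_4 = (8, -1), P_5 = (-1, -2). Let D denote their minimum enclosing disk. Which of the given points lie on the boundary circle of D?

The minimum enclosing circle of a finite set is fixed by two of the points (as a diameter) or three (as a circumcircle).
The minimum enclosing circle is determined by three boundary points: P_1, P_2, P_4.
Their circumcentre is (51/22, 73/22) with r² = 12325/242.
The farthest remaining point P_3 is at distance² 11489/242 ≤ 12325/242.
The points at distance exactly r from the centre are P_1, P_2, P_4 — 3 points.

P_1, P_2, P_4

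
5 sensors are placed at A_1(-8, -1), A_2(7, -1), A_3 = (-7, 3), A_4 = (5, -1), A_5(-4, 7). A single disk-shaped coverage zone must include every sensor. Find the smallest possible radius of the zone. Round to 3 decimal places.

7.603

The minimum enclosing circle is determined by three boundary points: A_1, A_2, A_5.
Their circumcentre is (-0.5, 0.25) with r² = 57.8125.
The farthest remaining point A_3 is at distance² 49.8125 ≤ 57.8125.
r = √(57.8125) ≈ 7.603.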